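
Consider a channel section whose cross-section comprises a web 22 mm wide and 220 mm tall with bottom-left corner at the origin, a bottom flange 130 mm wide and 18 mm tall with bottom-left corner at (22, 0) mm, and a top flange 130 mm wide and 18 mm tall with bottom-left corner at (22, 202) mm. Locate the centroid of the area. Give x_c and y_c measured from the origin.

web: A = 22 × 220 = 4840.00, centroid at (11.00, 110.00).
bottom flange: A = 130 × 18 = 2340.00, centroid at (87.00, 9.00).
top flange: A = 130 × 18 = 2340.00, centroid at (87.00, 211.00).
ΣA = 9520.00 mm², ΣAx_c = 460400.00 mm³, ΣAy_c = 1047200.00 mm³.
x_c = 460400.00/9520.00 = 48.36 mm; y_c = 1047200.00/9520.00 = 110.00 mm.

x_c = 48.36 mm, y_c = 110.00 mm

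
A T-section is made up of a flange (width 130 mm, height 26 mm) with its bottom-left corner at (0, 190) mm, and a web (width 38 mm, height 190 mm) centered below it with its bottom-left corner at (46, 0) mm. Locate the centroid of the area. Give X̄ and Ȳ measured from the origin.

X̄ = 65.00 mm, Ȳ = 129.44 mm

web: A = 38 × 190 = 7220.00, centroid at (65.00, 95.00).
flange: A = 130 × 26 = 3380.00, centroid at (65.00, 203.00).
ΣA = 10600.00 mm²
ΣAX̄ = (7220.00)(65.00) + (3380.00)(65.00) = 689000.00 mm³
ΣAȲ = (7220.00)(95.00) + (3380.00)(203.00) = 1372040.00 mm³
X̄ = 689000.00 / 10600.00 = 65.00 mm
Ȳ = 1372040.00 / 10600.00 = 129.44 mm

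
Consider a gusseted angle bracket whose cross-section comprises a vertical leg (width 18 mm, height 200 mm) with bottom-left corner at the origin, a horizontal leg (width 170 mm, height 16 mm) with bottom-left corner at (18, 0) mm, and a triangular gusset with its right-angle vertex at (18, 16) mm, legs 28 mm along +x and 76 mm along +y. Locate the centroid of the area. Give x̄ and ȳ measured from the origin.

x̄ = 46.27 mm, ȳ = 57.66 mm

Part | A | x̄ᵢ | ȳᵢ | A·x̄ᵢ | A·ȳᵢ
vertical leg | 3600.00 | 9.00 | 100.00 | 32400.00 | 360000.00
horizontal leg | 2720.00 | 103.00 | 8.00 | 280160.00 | 21760.00
gusset | 1064.00 | 27.33 | 41.33 | 29082.67 | 43978.67
Σ | 7384.00 |  |  | 341642.67 | 425738.67
x̄ = 341642.67 / 7384.00 = 46.27 mm
ȳ = 425738.67 / 7384.00 = 57.66 mm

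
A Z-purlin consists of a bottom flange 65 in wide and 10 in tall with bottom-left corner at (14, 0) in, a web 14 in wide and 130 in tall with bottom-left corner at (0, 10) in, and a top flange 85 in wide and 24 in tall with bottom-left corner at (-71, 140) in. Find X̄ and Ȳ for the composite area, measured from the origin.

Part | A | x̄ᵢ | ȳᵢ | A·x̄ᵢ | A·ȳᵢ
bottom flange | 650.00 | 46.50 | 5.00 | 30225.00 | 3250.00
web | 1820.00 | 7.00 | 75.00 | 12740.00 | 136500.00
top flange | 2040.00 | -28.50 | 152.00 | -58140.00 | 310080.00
Σ | 4510.00 |  |  | -15175.00 | 449830.00
X̄ = -15175.00 / 4510.00 = -3.36 in
Ȳ = 449830.00 / 4510.00 = 99.74 in

X̄ = -3.36 in, Ȳ = 99.74 in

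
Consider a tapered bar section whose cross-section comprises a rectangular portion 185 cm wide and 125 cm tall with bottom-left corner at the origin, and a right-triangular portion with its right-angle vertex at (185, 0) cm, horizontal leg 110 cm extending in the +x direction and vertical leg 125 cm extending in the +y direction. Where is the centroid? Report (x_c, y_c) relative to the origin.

x_c = 122.10 cm, y_c = 57.73 cm

Part | A | x̄ᵢ | ȳᵢ | A·x̄ᵢ | A·ȳᵢ
rectangular portion | 23125.00 | 92.50 | 62.50 | 2139062.50 | 1445312.50
triangular portion | 6875.00 | 221.67 | 41.67 | 1523958.33 | 286458.33
Σ | 30000.00 |  |  | 3663020.83 | 1731770.83
x_c = 3663020.83 / 30000.00 = 122.10 cm
y_c = 1731770.83 / 30000.00 = 57.73 cm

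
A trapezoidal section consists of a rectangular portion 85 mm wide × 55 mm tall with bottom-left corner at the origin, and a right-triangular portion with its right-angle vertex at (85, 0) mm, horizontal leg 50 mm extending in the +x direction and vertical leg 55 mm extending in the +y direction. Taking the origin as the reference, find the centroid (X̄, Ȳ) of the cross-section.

X̄ = 55.95 mm, Ȳ = 25.42 mm

rectangular portion: A = 85 × 55 = 4675.00, centroid at (42.50, 27.50).
triangular portion: A = ½·50·55 = 1375.00, centroid at (101.67, 18.33).
ΣA = 6050.00 mm², ΣAX̄ = 338479.17 mm³, ΣAȲ = 153770.83 mm³.
X̄ = 338479.17/6050.00 = 55.95 mm; Ȳ = 153770.83/6050.00 = 25.42 mm.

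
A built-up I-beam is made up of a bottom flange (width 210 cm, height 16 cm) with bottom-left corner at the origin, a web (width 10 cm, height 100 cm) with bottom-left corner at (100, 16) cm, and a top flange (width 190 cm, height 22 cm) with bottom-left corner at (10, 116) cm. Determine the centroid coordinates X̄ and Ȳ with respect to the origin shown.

X̄ = 105.00 cm, Ȳ = 73.04 cm

bottom flange: A = 210 × 16 = 3360.00, centroid at (105.00, 8.00).
web: A = 10 × 100 = 1000.00, centroid at (105.00, 66.00).
top flange: A = 190 × 22 = 4180.00, centroid at (105.00, 127.00).
ΣA = 8540.00 cm², ΣAX̄ = 896700.00 cm³, ΣAȲ = 623740.00 cm³.
X̄ = 896700.00/8540.00 = 105.00 cm; Ȳ = 623740.00/8540.00 = 73.04 cm.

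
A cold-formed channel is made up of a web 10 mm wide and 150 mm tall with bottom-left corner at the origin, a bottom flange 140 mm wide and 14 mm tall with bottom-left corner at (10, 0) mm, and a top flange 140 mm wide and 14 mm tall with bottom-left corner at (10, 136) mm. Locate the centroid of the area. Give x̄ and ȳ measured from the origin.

x̄ = 59.24 mm, ȳ = 75.00 mm

Part | A | x̄ᵢ | ȳᵢ | A·x̄ᵢ | A·ȳᵢ
web | 1500.00 | 5.00 | 75.00 | 7500.00 | 112500.00
bottom flange | 1960.00 | 80.00 | 7.00 | 156800.00 | 13720.00
top flange | 1960.00 | 80.00 | 143.00 | 156800.00 | 280280.00
Σ | 5420.00 |  |  | 321100.00 | 406500.00
x̄ = 321100.00 / 5420.00 = 59.24 mm
ȳ = 406500.00 / 5420.00 = 75.00 mm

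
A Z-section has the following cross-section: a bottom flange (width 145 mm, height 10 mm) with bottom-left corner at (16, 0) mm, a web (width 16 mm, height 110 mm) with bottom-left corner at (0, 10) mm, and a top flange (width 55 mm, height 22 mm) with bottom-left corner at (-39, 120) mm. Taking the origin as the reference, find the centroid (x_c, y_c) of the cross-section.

x_c = 29.07 mm, y_c = 63.38 mm

bottom flange: A = 145 × 10 = 1450.00, centroid at (88.50, 5.00).
web: A = 16 × 110 = 1760.00, centroid at (8.00, 65.00).
top flange: A = 55 × 22 = 1210.00, centroid at (-11.50, 131.00).
ΣA = 4420.00 mm², ΣAx_c = 128490.00 mm³, ΣAy_c = 280160.00 mm³.
x_c = 128490.00/4420.00 = 29.07 mm; y_c = 280160.00/4420.00 = 63.38 mm.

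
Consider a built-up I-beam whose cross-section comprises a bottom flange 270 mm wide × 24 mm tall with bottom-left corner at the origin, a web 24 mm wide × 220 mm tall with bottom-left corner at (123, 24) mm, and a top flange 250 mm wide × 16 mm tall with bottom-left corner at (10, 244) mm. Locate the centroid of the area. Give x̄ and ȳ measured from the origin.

x̄ = 135.00 mm, ȳ = 113.79 mm

Part | A | x̄ᵢ | ȳᵢ | A·x̄ᵢ | A·ȳᵢ
bottom flange | 6480.00 | 135.00 | 12.00 | 874800.00 | 77760.00
web | 5280.00 | 135.00 | 134.00 | 712800.00 | 707520.00
top flange | 4000.00 | 135.00 | 252.00 | 540000.00 | 1008000.00
Σ | 15760.00 |  |  | 2127600.00 | 1793280.00
x̄ = 2127600.00 / 15760.00 = 135.00 mm
ȳ = 1793280.00 / 15760.00 = 113.79 mm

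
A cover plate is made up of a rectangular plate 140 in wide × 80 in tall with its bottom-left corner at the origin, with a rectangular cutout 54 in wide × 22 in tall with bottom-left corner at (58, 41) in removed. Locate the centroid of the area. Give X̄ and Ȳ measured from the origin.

X̄ = 68.22 in, Ȳ = 38.58 in

plate: A = 140 × 80 = 11200.00, centroid at (70.00, 40.00).
hole: A = −(54 × 22) = -1188.00, centroid at (85.00, 52.00).
ΣA = 10012.00 in²
ΣAX̄ = (11200.00)(70.00) + (-1188.00)(85.00) = 683020.00 in³
ΣAȲ = (11200.00)(40.00) + (-1188.00)(52.00) = 386224.00 in³
X̄ = 683020.00 / 10012.00 = 68.22 in
Ȳ = 386224.00 / 10012.00 = 38.58 in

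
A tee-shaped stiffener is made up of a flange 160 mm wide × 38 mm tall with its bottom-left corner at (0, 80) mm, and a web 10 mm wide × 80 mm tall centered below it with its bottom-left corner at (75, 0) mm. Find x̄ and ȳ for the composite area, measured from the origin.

Part | A | x̄ᵢ | ȳᵢ | A·x̄ᵢ | A·ȳᵢ
web | 800.00 | 80.00 | 40.00 | 64000.00 | 32000.00
flange | 6080.00 | 80.00 | 99.00 | 486400.00 | 601920.00
Σ | 6880.00 |  |  | 550400.00 | 633920.00
x̄ = 550400.00 / 6880.00 = 80.00 mm
ȳ = 633920.00 / 6880.00 = 92.14 mm

x̄ = 80.00 mm, ȳ = 92.14 mm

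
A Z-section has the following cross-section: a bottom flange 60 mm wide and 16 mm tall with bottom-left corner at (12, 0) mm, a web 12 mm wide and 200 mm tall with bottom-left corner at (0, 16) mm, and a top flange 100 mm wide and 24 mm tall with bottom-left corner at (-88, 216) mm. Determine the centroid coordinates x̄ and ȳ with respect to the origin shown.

Part | A | x̄ᵢ | ȳᵢ | A·x̄ᵢ | A·ȳᵢ
bottom flange | 960.00 | 42.00 | 8.00 | 40320.00 | 7680.00
web | 2400.00 | 6.00 | 116.00 | 14400.00 | 278400.00
top flange | 2400.00 | -38.00 | 228.00 | -91200.00 | 547200.00
Σ | 5760.00 |  |  | -36480.00 | 833280.00
x̄ = -36480.00 / 5760.00 = -6.33 mm
ȳ = 833280.00 / 5760.00 = 144.67 mm

x̄ = -6.33 mm, ȳ = 144.67 mm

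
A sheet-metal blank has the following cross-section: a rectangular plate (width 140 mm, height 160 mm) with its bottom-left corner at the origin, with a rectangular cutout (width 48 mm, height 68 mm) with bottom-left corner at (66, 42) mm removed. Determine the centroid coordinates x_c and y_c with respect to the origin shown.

Part | A | x̄ᵢ | ȳᵢ | A·x̄ᵢ | A·ȳᵢ
plate | 22400.00 | 70.00 | 80.00 | 1568000.00 | 1792000.00
hole | -3264.00 | 90.00 | 76.00 | -293760.00 | -248064.00
Σ | 19136.00 |  |  | 1274240.00 | 1543936.00
x_c = 1274240.00 / 19136.00 = 66.59 mm
y_c = 1543936.00 / 19136.00 = 80.68 mm

x_c = 66.59 mm, y_c = 80.68 mm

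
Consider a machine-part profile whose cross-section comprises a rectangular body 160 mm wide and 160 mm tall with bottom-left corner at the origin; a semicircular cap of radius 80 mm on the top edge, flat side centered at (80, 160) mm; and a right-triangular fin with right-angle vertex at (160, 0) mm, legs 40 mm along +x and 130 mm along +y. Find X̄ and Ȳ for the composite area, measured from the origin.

X̄ = 86.34 mm, Ȳ = 107.46 mm

rectangular body: A = 160 × 160 = 25600.00, centroid at (80.00, 80.00).
semicircular top: A = ½π·80² = 10053.10, centroid at (80.00, 193.95).
triangular fin: A = ½·40·130 = 2600.00, centroid at (173.33, 43.33).
ΣA = 38253.10 mm², ΣAX̄ = 3302914.39 mm³, ΣAȲ = 4110495.44 mm³.
X̄ = 3302914.39/38253.10 = 86.34 mm; Ȳ = 4110495.44/38253.10 = 107.46 mm.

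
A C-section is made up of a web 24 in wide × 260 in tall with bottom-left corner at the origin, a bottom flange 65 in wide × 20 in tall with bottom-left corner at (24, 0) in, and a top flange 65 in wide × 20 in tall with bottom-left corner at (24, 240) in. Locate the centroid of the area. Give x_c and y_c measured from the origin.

x_c = 25.09 in, y_c = 130.00 in

Part | A | x̄ᵢ | ȳᵢ | A·x̄ᵢ | A·ȳᵢ
web | 6240.00 | 12.00 | 130.00 | 74880.00 | 811200.00
bottom flange | 1300.00 | 56.50 | 10.00 | 73450.00 | 13000.00
top flange | 1300.00 | 56.50 | 250.00 | 73450.00 | 325000.00
Σ | 8840.00 |  |  | 221780.00 | 1149200.00
x_c = 221780.00 / 8840.00 = 25.09 in
y_c = 1149200.00 / 8840.00 = 130.00 in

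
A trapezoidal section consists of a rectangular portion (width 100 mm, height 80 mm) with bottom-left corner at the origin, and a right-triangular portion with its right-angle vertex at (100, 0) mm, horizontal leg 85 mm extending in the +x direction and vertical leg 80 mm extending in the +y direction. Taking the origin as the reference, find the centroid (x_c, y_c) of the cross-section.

x_c = 73.36 mm, y_c = 36.02 mm

rectangular portion: A = 100 × 80 = 8000.00, centroid at (50.00, 40.00).
triangular portion: A = ½·85·80 = 3400.00, centroid at (128.33, 26.67).
ΣA = 11400.00 mm², ΣAx_c = 836333.33 mm³, ΣAy_c = 410666.67 mm³.
x_c = 836333.33/11400.00 = 73.36 mm; y_c = 410666.67/11400.00 = 36.02 mm.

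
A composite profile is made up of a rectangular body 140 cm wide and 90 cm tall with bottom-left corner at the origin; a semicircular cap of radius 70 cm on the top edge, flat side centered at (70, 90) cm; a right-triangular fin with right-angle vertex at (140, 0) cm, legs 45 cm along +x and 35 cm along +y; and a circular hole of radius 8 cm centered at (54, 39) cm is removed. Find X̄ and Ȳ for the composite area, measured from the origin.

X̄ = 73.36 cm, Ȳ = 71.34 cm

Part | A | x̄ᵢ | ȳᵢ | A·x̄ᵢ | A·ȳᵢ
rectangular body | 12600.00 | 70.00 | 45.00 | 882000.00 | 567000.00
semicircular top | 7696.90 | 70.00 | 119.71 | 538783.14 | 921387.85
triangular fin | 787.50 | 155.00 | 11.67 | 122062.50 | 9187.50
hole | -201.06 | 54.00 | 39.00 | -10857.34 | -7841.42
Σ | 20883.34 |  |  | 1531988.30 | 1489733.93
X̄ = 1531988.30 / 20883.34 = 73.36 cm
Ȳ = 1489733.93 / 20883.34 = 71.34 cm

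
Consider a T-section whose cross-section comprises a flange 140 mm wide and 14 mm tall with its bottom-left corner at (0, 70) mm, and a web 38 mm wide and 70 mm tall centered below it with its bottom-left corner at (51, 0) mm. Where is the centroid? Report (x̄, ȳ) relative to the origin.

x̄ = 70.00 mm, ȳ = 52.82 mm

web: A = 38 × 70 = 2660.00, centroid at (70.00, 35.00).
flange: A = 140 × 14 = 1960.00, centroid at (70.00, 77.00).
ΣA = 4620.00 mm²
ΣAx̄ = (2660.00)(70.00) + (1960.00)(70.00) = 323400.00 mm³
ΣAȳ = (2660.00)(35.00) + (1960.00)(77.00) = 244020.00 mm³
x̄ = 323400.00 / 4620.00 = 70.00 mm
ȳ = 244020.00 / 4620.00 = 52.82 mm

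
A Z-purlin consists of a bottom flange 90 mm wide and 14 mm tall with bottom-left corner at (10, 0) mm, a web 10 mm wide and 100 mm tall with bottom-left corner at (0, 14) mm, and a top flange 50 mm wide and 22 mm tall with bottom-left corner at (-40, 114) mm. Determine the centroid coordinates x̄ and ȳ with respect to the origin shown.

x̄ = 17.20 mm, ȳ = 62.60 mm

Part | A | x̄ᵢ | ȳᵢ | A·x̄ᵢ | A·ȳᵢ
bottom flange | 1260.00 | 55.00 | 7.00 | 69300.00 | 8820.00
web | 1000.00 | 5.00 | 64.00 | 5000.00 | 64000.00
top flange | 1100.00 | -15.00 | 125.00 | -16500.00 | 137500.00
Σ | 3360.00 |  |  | 57800.00 | 210320.00
x̄ = 57800.00 / 3360.00 = 17.20 mm
ȳ = 210320.00 / 3360.00 = 62.60 mm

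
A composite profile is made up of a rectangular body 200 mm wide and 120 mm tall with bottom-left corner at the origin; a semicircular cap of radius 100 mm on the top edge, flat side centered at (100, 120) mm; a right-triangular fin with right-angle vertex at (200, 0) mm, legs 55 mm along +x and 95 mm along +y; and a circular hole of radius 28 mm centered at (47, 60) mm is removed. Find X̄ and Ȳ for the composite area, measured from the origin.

rectangular body: A = 200 × 120 = 24000.00, centroid at (100.00, 60.00).
semicircular top: A = ½π·100² = 15707.96, centroid at (100.00, 162.44).
triangular fin: A = ½·55·95 = 2612.50, centroid at (218.33, 31.67).
hole: A = −π·28² = -2463.01, centroid at (47.00, 60.00).
ΣA = 39857.45 mm², ΣAX̄ = 4425430.75 mm³, ΣAȲ = 3926570.91 mm³.
X̄ = 4425430.75/39857.45 = 111.03 mm; Ȳ = 3926570.91/39857.45 = 98.52 mm.

X̄ = 111.03 mm, Ȳ = 98.52 mm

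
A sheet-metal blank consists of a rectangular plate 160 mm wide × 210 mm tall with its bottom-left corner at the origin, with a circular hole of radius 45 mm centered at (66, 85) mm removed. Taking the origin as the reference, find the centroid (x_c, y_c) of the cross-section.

plate: A = 160 × 210 = 33600.00, centroid at (80.00, 105.00).
hole: A = −π·45² = -6361.73, centroid at (66.00, 85.00).
ΣA = 27238.27 mm², ΣAx_c = 2268126.14 mm³, ΣAy_c = 2987253.36 mm³.
x_c = 2268126.14/27238.27 = 83.27 mm; y_c = 2987253.36/27238.27 = 109.67 mm.

x_c = 83.27 mm, y_c = 109.67 mm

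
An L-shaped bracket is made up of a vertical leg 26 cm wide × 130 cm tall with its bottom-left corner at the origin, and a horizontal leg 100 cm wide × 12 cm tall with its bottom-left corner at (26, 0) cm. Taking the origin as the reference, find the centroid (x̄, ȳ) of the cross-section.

x̄ = 29.51 cm, ȳ = 49.54 cm

vertical leg: A = 26 × 130 = 3380.00, centroid at (13.00, 65.00).
horizontal leg: A = 100 × 12 = 1200.00, centroid at (76.00, 6.00).
ΣA = 4580.00 cm²
ΣAx̄ = (3380.00)(13.00) + (1200.00)(76.00) = 135140.00 cm³
ΣAȳ = (3380.00)(65.00) + (1200.00)(6.00) = 226900.00 cm³
x̄ = 135140.00 / 4580.00 = 29.51 cm
ȳ = 226900.00 / 4580.00 = 49.54 cm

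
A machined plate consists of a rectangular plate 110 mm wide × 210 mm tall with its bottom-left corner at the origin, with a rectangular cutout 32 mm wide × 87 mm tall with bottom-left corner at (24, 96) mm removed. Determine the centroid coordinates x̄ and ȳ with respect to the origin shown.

Part | A | x̄ᵢ | ȳᵢ | A·x̄ᵢ | A·ȳᵢ
plate | 23100.00 | 55.00 | 105.00 | 1270500.00 | 2425500.00
hole | -2784.00 | 40.00 | 139.50 | -111360.00 | -388368.00
Σ | 20316.00 |  |  | 1159140.00 | 2037132.00
x̄ = 1159140.00 / 20316.00 = 57.06 mm
ȳ = 2037132.00 / 20316.00 = 100.27 mm

x̄ = 57.06 mm, ȳ = 100.27 mm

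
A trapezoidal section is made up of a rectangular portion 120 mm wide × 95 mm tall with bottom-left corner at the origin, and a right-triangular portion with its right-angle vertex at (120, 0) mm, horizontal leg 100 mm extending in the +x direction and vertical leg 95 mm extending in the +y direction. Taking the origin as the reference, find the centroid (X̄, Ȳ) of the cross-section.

X̄ = 87.45 mm, Ȳ = 42.84 mm

rectangular portion: A = 120 × 95 = 11400.00, centroid at (60.00, 47.50).
triangular portion: A = ½·100·95 = 4750.00, centroid at (153.33, 31.67).
ΣA = 16150.00 mm²
ΣAX̄ = (11400.00)(60.00) + (4750.00)(153.33) = 1412333.33 mm³
ΣAȲ = (11400.00)(47.50) + (4750.00)(31.67) = 691916.67 mm³
X̄ = 1412333.33 / 16150.00 = 87.45 mm
Ȳ = 691916.67 / 16150.00 = 42.84 mm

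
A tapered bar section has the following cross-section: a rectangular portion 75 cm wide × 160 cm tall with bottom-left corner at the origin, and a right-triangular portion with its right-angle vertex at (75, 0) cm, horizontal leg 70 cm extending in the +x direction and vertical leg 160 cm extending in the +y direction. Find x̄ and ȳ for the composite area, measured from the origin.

x̄ = 56.86 cm, ȳ = 71.52 cm

Part | A | x̄ᵢ | ȳᵢ | A·x̄ᵢ | A·ȳᵢ
rectangular portion | 12000.00 | 37.50 | 80.00 | 450000.00 | 960000.00
triangular portion | 5600.00 | 98.33 | 53.33 | 550666.67 | 298666.67
Σ | 17600.00 |  |  | 1000666.67 | 1258666.67
x̄ = 1000666.67 / 17600.00 = 56.86 cm
ȳ = 1258666.67 / 17600.00 = 71.52 cm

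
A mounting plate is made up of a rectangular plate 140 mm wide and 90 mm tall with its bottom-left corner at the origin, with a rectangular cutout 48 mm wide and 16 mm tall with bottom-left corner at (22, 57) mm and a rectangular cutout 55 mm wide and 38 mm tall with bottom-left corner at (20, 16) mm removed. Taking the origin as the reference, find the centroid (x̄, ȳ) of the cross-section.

x̄ = 76.72 mm, ȳ = 45.57 mm

plate: A = 140 × 90 = 12600.00, centroid at (70.00, 45.00).
hole 1: A = −(48 × 16) = -768.00, centroid at (46.00, 65.00).
hole 2: A = −(55 × 38) = -2090.00, centroid at (47.50, 35.00).
ΣA = 9742.00 mm²
ΣAx̄ = (12600.00)(70.00) + (-768.00)(46.00) + (-2090.00)(47.50) = 747397.00 mm³
ΣAȳ = (12600.00)(45.00) + (-768.00)(65.00) + (-2090.00)(35.00) = 443930.00 mm³
x̄ = 747397.00 / 9742.00 = 76.72 mm
ȳ = 443930.00 / 9742.00 = 45.57 mm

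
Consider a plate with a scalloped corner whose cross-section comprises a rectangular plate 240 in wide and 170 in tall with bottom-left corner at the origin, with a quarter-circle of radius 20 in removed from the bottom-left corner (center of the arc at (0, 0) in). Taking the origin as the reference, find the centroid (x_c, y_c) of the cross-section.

Part | A | x̄ᵢ | ȳᵢ | A·x̄ᵢ | A·ȳᵢ
plate | 40800.00 | 120.00 | 85.00 | 4896000.00 | 3468000.00
removed quarter-circle | -314.16 | 8.49 | 8.49 | -2666.67 | -2666.67
Σ | 40485.84 |  |  | 4893333.33 | 3465333.33
x_c = 4893333.33 / 40485.84 = 120.87 in
y_c = 3465333.33 / 40485.84 = 85.59 in

x_c = 120.87 in, y_c = 85.59 in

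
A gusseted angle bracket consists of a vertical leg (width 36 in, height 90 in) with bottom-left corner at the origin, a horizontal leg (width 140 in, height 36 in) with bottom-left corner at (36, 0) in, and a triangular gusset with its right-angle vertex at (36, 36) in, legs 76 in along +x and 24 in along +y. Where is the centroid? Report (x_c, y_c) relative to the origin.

vertical leg: A = 36 × 90 = 3240.00, centroid at (18.00, 45.00).
horizontal leg: A = 140 × 36 = 5040.00, centroid at (106.00, 18.00).
gusset: A = ½·76·24 = 912.00, centroid at (61.33, 44.00).
ΣA = 9192.00 in²
ΣAx_c = (3240.00)(18.00) + (5040.00)(106.00) + (912.00)(61.33) = 648496.00 in³
ΣAy_c = (3240.00)(45.00) + (5040.00)(18.00) + (912.00)(44.00) = 276648.00 in³
x_c = 648496.00 / 9192.00 = 70.55 in
y_c = 276648.00 / 9192.00 = 30.10 in

x_c = 70.55 in, y_c = 30.10 in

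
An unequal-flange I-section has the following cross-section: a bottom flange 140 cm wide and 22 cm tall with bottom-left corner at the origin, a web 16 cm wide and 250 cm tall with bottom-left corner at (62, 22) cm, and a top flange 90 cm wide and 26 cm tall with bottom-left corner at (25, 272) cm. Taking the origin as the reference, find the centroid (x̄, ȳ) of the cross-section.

bottom flange: A = 140 × 22 = 3080.00, centroid at (70.00, 11.00).
web: A = 16 × 250 = 4000.00, centroid at (70.00, 147.00).
top flange: A = 90 × 26 = 2340.00, centroid at (70.00, 285.00).
ΣA = 9420.00 cm²
ΣAx̄ = (3080.00)(70.00) + (4000.00)(70.00) + (2340.00)(70.00) = 659400.00 cm³
ΣAȳ = (3080.00)(11.00) + (4000.00)(147.00) + (2340.00)(285.00) = 1288780.00 cm³
x̄ = 659400.00 / 9420.00 = 70.00 cm
ȳ = 1288780.00 / 9420.00 = 136.81 cm

x̄ = 70.00 cm, ȳ = 136.81 cm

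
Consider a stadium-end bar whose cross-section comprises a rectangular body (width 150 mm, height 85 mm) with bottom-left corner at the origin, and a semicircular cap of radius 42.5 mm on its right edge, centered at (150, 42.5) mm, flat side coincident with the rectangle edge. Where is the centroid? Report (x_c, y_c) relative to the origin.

rectangular body: A = 150 × 85 = 12750.00, centroid at (75.00, 42.50).
semicircular end: A = ½π·42.5² = 2837.25, centroid at (168.04, 42.50).
ΣA = 15587.25 mm²
ΣAx_c = (12750.00)(75.00) + (2837.25)(168.04) = 1433014.71 mm³
ΣAy_c = (12750.00)(42.50) + (2837.25)(42.50) = 662458.16 mm³
x_c = 1433014.71 / 15587.25 = 91.94 mm
y_c = 662458.16 / 15587.25 = 42.50 mm

x_c = 91.94 mm, y_c = 42.50 mm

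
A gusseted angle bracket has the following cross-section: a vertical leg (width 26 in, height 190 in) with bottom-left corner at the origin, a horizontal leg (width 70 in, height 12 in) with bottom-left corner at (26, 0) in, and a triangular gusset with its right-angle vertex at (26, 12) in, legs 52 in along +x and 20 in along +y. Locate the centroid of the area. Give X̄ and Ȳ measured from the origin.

X̄ = 21.90 in, Ȳ = 76.83 in

Part | A | x̄ᵢ | ȳᵢ | A·x̄ᵢ | A·ȳᵢ
vertical leg | 4940.00 | 13.00 | 95.00 | 64220.00 | 469300.00
horizontal leg | 840.00 | 61.00 | 6.00 | 51240.00 | 5040.00
gusset | 520.00 | 43.33 | 18.67 | 22533.33 | 9706.67
Σ | 6300.00 |  |  | 137993.33 | 484046.67
X̄ = 137993.33 / 6300.00 = 21.90 in
Ȳ = 484046.67 / 6300.00 = 76.83 in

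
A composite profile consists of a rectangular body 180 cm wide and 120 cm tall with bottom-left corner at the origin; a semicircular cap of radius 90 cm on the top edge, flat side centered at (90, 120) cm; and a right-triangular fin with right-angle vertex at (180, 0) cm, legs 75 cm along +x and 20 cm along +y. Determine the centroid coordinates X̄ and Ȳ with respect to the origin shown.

X̄ = 92.46 cm, Ȳ = 94.48 cm

rectangular body: A = 180 × 120 = 21600.00, centroid at (90.00, 60.00).
semicircular top: A = ½π·90² = 12723.45, centroid at (90.00, 158.20).
triangular fin: A = ½·75·20 = 750.00, centroid at (205.00, 6.67).
ΣA = 35073.45 cm²
ΣAX̄ = (21600.00)(90.00) + (12723.45)(90.00) + (750.00)(205.00) = 3242860.52 cm³
ΣAȲ = (21600.00)(60.00) + (12723.45)(158.20) + (750.00)(6.67) = 3313814.03 cm³
X̄ = 3242860.52 / 35073.45 = 92.46 cm
Ȳ = 3313814.03 / 35073.45 = 94.48 cm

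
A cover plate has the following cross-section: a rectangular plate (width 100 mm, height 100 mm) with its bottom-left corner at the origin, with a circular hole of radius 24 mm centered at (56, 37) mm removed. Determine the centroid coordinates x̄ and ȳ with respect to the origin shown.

Part | A | x̄ᵢ | ȳᵢ | A·x̄ᵢ | A·ȳᵢ
plate | 10000.00 | 50.00 | 50.00 | 500000.00 | 500000.00
hole | -1809.56 | 56.00 | 37.00 | -101335.21 | -66953.62
Σ | 8190.44 |  |  | 398664.79 | 433046.38
x̄ = 398664.79 / 8190.44 = 48.67 mm
ȳ = 433046.38 / 8190.44 = 52.87 mm

x̄ = 48.67 mm, ȳ = 52.87 mm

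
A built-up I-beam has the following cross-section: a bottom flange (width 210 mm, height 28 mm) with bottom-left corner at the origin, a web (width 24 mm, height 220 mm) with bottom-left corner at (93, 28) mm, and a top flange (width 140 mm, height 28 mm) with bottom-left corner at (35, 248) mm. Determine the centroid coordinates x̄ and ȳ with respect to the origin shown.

x̄ = 105.00 mm, ȳ = 121.88 mm

bottom flange: A = 210 × 28 = 5880.00, centroid at (105.00, 14.00).
web: A = 24 × 220 = 5280.00, centroid at (105.00, 138.00).
top flange: A = 140 × 28 = 3920.00, centroid at (105.00, 262.00).
ΣA = 15080.00 mm²
ΣAx̄ = (5880.00)(105.00) + (5280.00)(105.00) + (3920.00)(105.00) = 1583400.00 mm³
ΣAȳ = (5880.00)(14.00) + (5280.00)(138.00) + (3920.00)(262.00) = 1838000.00 mm³
x̄ = 1583400.00 / 15080.00 = 105.00 mm
ȳ = 1838000.00 / 15080.00 = 121.88 mm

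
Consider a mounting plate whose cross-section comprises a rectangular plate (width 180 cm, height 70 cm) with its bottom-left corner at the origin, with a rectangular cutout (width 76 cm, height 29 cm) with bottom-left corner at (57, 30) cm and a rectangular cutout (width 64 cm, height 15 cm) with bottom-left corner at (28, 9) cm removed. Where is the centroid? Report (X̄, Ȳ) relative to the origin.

plate: A = 180 × 70 = 12600.00, centroid at (90.00, 35.00).
hole 1: A = −(76 × 29) = -2204.00, centroid at (95.00, 44.50).
hole 2: A = −(64 × 15) = -960.00, centroid at (60.00, 16.50).
ΣA = 9436.00 cm²
ΣAX̄ = (12600.00)(90.00) + (-2204.00)(95.00) + (-960.00)(60.00) = 867020.00 cm³
ΣAȲ = (12600.00)(35.00) + (-2204.00)(44.50) + (-960.00)(16.50) = 327082.00 cm³
X̄ = 867020.00 / 9436.00 = 91.88 cm
Ȳ = 327082.00 / 9436.00 = 34.66 cm

X̄ = 91.88 cm, Ȳ = 34.66 cm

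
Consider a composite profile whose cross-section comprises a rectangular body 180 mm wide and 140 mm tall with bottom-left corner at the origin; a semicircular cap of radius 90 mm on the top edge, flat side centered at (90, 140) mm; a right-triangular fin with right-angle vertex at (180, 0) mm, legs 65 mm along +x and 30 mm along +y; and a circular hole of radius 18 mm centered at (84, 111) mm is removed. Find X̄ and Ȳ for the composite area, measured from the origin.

Part | A | x̄ᵢ | ȳᵢ | A·x̄ᵢ | A·ȳᵢ
rectangular body | 25200.00 | 90.00 | 70.00 | 2268000.00 | 1764000.00
semicircular top | 12723.45 | 90.00 | 178.20 | 1145110.52 | 2267283.03
triangular fin | 975.00 | 201.67 | 10.00 | 196625.00 | 9750.00
hole | -1017.88 | 84.00 | 111.00 | -85501.59 | -112984.24
Σ | 37880.57 |  |  | 3524233.94 | 3928048.80
X̄ = 3524233.94 / 37880.57 = 93.04 mm
Ȳ = 3928048.80 / 37880.57 = 103.70 mm

X̄ = 93.04 mm, Ȳ = 103.70 mm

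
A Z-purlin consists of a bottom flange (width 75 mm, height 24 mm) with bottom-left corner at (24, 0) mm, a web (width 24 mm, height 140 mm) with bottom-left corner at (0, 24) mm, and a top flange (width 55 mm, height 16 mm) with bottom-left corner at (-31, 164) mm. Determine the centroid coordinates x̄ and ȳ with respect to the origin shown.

x̄ = 24.49 mm, ȳ = 80.93 mm

Part | A | x̄ᵢ | ȳᵢ | A·x̄ᵢ | A·ȳᵢ
bottom flange | 1800.00 | 61.50 | 12.00 | 110700.00 | 21600.00
web | 3360.00 | 12.00 | 94.00 | 40320.00 | 315840.00
top flange | 880.00 | -3.50 | 172.00 | -3080.00 | 151360.00
Σ | 6040.00 |  |  | 147940.00 | 488800.00
x̄ = 147940.00 / 6040.00 = 24.49 mm
ȳ = 488800.00 / 6040.00 = 80.93 mm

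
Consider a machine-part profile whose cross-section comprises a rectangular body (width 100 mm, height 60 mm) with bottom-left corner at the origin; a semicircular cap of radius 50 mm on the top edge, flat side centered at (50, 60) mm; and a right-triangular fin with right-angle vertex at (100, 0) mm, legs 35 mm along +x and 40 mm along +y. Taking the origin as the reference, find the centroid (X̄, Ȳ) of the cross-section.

rectangular body: A = 100 × 60 = 6000.00, centroid at (50.00, 30.00).
semicircular top: A = ½π·50² = 3926.99, centroid at (50.00, 81.22).
triangular fin: A = ½·35·40 = 700.00, centroid at (111.67, 13.33).
ΣA = 10626.99 mm², ΣAX̄ = 574516.21 mm³, ΣAȲ = 508286.12 mm³.
X̄ = 574516.21/10626.99 = 54.06 mm; Ȳ = 508286.12/10626.99 = 47.83 mm.

X̄ = 54.06 mm, Ȳ = 47.83 mm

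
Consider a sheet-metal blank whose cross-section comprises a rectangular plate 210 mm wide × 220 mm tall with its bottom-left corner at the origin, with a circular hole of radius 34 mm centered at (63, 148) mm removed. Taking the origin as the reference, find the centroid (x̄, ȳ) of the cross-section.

plate: A = 210 × 220 = 46200.00, centroid at (105.00, 110.00).
hole: A = −π·34² = -3631.68, centroid at (63.00, 148.00).
ΣA = 42568.32 mm²
ΣAx̄ = (46200.00)(105.00) + (-3631.68)(63.00) = 4622204.09 mm³
ΣAȳ = (46200.00)(110.00) + (-3631.68)(148.00) = 4544511.20 mm³
x̄ = 4622204.09 / 42568.32 = 108.58 mm
ȳ = 4544511.20 / 42568.32 = 106.76 mm

x̄ = 108.58 mm, ȳ = 106.76 mm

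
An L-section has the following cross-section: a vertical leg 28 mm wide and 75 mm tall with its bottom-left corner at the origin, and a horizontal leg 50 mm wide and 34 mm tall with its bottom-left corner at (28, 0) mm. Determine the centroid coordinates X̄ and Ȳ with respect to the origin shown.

vertical leg: A = 28 × 75 = 2100.00, centroid at (14.00, 37.50).
horizontal leg: A = 50 × 34 = 1700.00, centroid at (53.00, 17.00).
ΣA = 3800.00 mm², ΣAX̄ = 119500.00 mm³, ΣAȲ = 107650.00 mm³.
X̄ = 119500.00/3800.00 = 31.45 mm; Ȳ = 107650.00/3800.00 = 28.33 mm.

X̄ = 31.45 mm, Ȳ = 28.33 mm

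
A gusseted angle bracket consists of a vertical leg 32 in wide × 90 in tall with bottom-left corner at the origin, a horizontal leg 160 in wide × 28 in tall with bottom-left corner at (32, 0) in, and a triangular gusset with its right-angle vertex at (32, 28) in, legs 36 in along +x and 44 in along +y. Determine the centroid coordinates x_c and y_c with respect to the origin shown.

vertical leg: A = 32 × 90 = 2880.00, centroid at (16.00, 45.00).
horizontal leg: A = 160 × 28 = 4480.00, centroid at (112.00, 14.00).
gusset: A = ½·36·44 = 792.00, centroid at (44.00, 42.67).
ΣA = 8152.00 in²
ΣAx_c = (2880.00)(16.00) + (4480.00)(112.00) + (792.00)(44.00) = 582688.00 in³
ΣAy_c = (2880.00)(45.00) + (4480.00)(14.00) + (792.00)(42.67) = 226112.00 in³
x_c = 582688.00 / 8152.00 = 71.48 in
y_c = 226112.00 / 8152.00 = 27.74 in

x_c = 71.48 in, y_c = 27.74 in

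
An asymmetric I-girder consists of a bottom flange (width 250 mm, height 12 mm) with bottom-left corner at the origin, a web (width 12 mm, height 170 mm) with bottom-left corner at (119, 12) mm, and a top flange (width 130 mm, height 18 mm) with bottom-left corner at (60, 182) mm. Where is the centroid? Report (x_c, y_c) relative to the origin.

Part | A | x̄ᵢ | ȳᵢ | A·x̄ᵢ | A·ȳᵢ
bottom flange | 3000.00 | 125.00 | 6.00 | 375000.00 | 18000.00
web | 2040.00 | 125.00 | 97.00 | 255000.00 | 197880.00
top flange | 2340.00 | 125.00 | 191.00 | 292500.00 | 446940.00
Σ | 7380.00 |  |  | 922500.00 | 662820.00
x_c = 922500.00 / 7380.00 = 125.00 mm
y_c = 662820.00 / 7380.00 = 89.81 mm

x_c = 125.00 mm, y_c = 89.81 mm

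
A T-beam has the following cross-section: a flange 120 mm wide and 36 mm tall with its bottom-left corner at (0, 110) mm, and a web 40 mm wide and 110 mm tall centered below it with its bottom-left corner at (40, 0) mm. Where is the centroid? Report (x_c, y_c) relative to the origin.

x_c = 60.00 mm, y_c = 91.17 mm

Part | A | x̄ᵢ | ȳᵢ | A·x̄ᵢ | A·ȳᵢ
web | 4400.00 | 60.00 | 55.00 | 264000.00 | 242000.00
flange | 4320.00 | 60.00 | 128.00 | 259200.00 | 552960.00
Σ | 8720.00 |  |  | 523200.00 | 794960.00
x_c = 523200.00 / 8720.00 = 60.00 mm
y_c = 794960.00 / 8720.00 = 91.17 mm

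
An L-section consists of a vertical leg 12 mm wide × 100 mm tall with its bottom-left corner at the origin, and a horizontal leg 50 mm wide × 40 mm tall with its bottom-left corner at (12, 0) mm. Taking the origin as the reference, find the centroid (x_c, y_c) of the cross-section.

x_c = 25.38 mm, y_c = 31.25 mm

vertical leg: A = 12 × 100 = 1200.00, centroid at (6.00, 50.00).
horizontal leg: A = 50 × 40 = 2000.00, centroid at (37.00, 20.00).
ΣA = 3200.00 mm², ΣAx_c = 81200.00 mm³, ΣAy_c = 100000.00 mm³.
x_c = 81200.00/3200.00 = 25.38 mm; y_c = 100000.00/3200.00 = 31.25 mm.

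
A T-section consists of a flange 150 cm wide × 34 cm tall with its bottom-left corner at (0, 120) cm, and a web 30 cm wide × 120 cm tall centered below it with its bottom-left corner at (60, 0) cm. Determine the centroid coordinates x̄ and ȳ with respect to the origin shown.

x̄ = 75.00 cm, ȳ = 105.14 cm

Part | A | x̄ᵢ | ȳᵢ | A·x̄ᵢ | A·ȳᵢ
web | 3600.00 | 75.00 | 60.00 | 270000.00 | 216000.00
flange | 5100.00 | 75.00 | 137.00 | 382500.00 | 698700.00
Σ | 8700.00 |  |  | 652500.00 | 914700.00
x̄ = 652500.00 / 8700.00 = 75.00 cm
ȳ = 914700.00 / 8700.00 = 105.14 cm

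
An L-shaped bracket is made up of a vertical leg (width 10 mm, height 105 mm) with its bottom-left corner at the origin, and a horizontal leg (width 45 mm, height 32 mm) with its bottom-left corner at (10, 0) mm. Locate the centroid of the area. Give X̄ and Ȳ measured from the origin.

X̄ = 20.90 mm, Ȳ = 31.39 mm

vertical leg: A = 10 × 105 = 1050.00, centroid at (5.00, 52.50).
horizontal leg: A = 45 × 32 = 1440.00, centroid at (32.50, 16.00).
ΣA = 2490.00 mm²
ΣAX̄ = (1050.00)(5.00) + (1440.00)(32.50) = 52050.00 mm³
ΣAȲ = (1050.00)(52.50) + (1440.00)(16.00) = 78165.00 mm³
X̄ = 52050.00 / 2490.00 = 20.90 mm
Ȳ = 78165.00 / 2490.00 = 31.39 mm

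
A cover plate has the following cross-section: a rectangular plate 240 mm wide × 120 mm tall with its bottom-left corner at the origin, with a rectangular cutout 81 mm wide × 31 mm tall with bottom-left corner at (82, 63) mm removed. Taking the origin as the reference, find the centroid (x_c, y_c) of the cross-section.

plate: A = 240 × 120 = 28800.00, centroid at (120.00, 60.00).
hole: A = −(81 × 31) = -2511.00, centroid at (122.50, 78.50).
ΣA = 26289.00 mm²
ΣAx_c = (28800.00)(120.00) + (-2511.00)(122.50) = 3148402.50 mm³
ΣAy_c = (28800.00)(60.00) + (-2511.00)(78.50) = 1530886.50 mm³
x_c = 3148402.50 / 26289.00 = 119.76 mm
y_c = 1530886.50 / 26289.00 = 58.23 mm

x_c = 119.76 mm, y_c = 58.23 mm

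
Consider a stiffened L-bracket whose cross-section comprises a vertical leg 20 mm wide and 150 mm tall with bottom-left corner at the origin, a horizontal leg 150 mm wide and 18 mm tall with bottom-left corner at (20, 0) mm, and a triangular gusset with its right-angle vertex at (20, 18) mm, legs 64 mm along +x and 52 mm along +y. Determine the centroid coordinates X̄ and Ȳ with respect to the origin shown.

vertical leg: A = 20 × 150 = 3000.00, centroid at (10.00, 75.00).
horizontal leg: A = 150 × 18 = 2700.00, centroid at (95.00, 9.00).
gusset: A = ½·64·52 = 1664.00, centroid at (41.33, 35.33).
ΣA = 7364.00 mm², ΣAX̄ = 355278.67 mm³, ΣAȲ = 308094.67 mm³.
X̄ = 355278.67/7364.00 = 48.25 mm; Ȳ = 308094.67/7364.00 = 41.84 mm.

X̄ = 48.25 mm, Ȳ = 41.84 mm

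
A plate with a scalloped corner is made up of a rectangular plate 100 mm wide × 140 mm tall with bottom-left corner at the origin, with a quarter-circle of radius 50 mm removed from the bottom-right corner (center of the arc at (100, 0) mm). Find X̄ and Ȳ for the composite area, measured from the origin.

X̄ = 45.31 mm, Ȳ = 77.96 mm

Part | A | x̄ᵢ | ȳᵢ | A·x̄ᵢ | A·ȳᵢ
plate | 14000.00 | 50.00 | 70.00 | 700000.00 | 980000.00
removed quarter-circle | -1963.50 | 78.78 | 21.22 | -154682.87 | -41666.67
Σ | 12036.50 |  |  | 545317.13 | 938333.33
X̄ = 545317.13 / 12036.50 = 45.31 mm
Ȳ = 938333.33 / 12036.50 = 77.96 mm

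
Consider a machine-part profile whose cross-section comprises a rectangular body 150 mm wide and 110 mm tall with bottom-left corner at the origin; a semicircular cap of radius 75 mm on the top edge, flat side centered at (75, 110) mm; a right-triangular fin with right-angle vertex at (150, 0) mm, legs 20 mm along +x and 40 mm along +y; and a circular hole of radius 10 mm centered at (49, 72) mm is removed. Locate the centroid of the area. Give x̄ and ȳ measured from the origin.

rectangular body: A = 150 × 110 = 16500.00, centroid at (75.00, 55.00).
semicircular top: A = ½π·75² = 8835.73, centroid at (75.00, 141.83).
triangular fin: A = ½·20·40 = 400.00, centroid at (156.67, 13.33).
hole: A = −π·10² = -314.16, centroid at (49.00, 72.00).
ΣA = 25421.57 mm², ΣAx̄ = 1947452.56 mm³, ΣAȳ = 2143394.09 mm³.
x̄ = 1947452.56/25421.57 = 76.61 mm; ȳ = 2143394.09/25421.57 = 84.31 mm.

x̄ = 76.61 mm, ȳ = 84.31 mm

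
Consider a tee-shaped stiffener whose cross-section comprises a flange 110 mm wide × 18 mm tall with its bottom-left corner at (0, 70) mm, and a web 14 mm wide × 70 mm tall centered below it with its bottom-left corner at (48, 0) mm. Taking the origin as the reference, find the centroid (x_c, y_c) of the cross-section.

web: A = 14 × 70 = 980.00, centroid at (55.00, 35.00).
flange: A = 110 × 18 = 1980.00, centroid at (55.00, 79.00).
ΣA = 2960.00 mm²
ΣAx_c = (980.00)(55.00) + (1980.00)(55.00) = 162800.00 mm³
ΣAy_c = (980.00)(35.00) + (1980.00)(79.00) = 190720.00 mm³
x_c = 162800.00 / 2960.00 = 55.00 mm
y_c = 190720.00 / 2960.00 = 64.43 mm

x_c = 55.00 mm, y_c = 64.43 mm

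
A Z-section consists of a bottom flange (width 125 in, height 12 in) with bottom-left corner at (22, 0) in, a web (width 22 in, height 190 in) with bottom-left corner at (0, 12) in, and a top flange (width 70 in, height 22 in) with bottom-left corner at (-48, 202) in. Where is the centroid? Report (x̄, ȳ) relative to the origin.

x̄ = 21.15 in, ȳ = 108.63 in

bottom flange: A = 125 × 12 = 1500.00, centroid at (84.50, 6.00).
web: A = 22 × 190 = 4180.00, centroid at (11.00, 107.00).
top flange: A = 70 × 22 = 1540.00, centroid at (-13.00, 213.00).
ΣA = 7220.00 in²
ΣAx̄ = (1500.00)(84.50) + (4180.00)(11.00) + (1540.00)(-13.00) = 152710.00 in³
ΣAȳ = (1500.00)(6.00) + (4180.00)(107.00) + (1540.00)(213.00) = 784280.00 in³
x̄ = 152710.00 / 7220.00 = 21.15 in
ȳ = 784280.00 / 7220.00 = 108.63 in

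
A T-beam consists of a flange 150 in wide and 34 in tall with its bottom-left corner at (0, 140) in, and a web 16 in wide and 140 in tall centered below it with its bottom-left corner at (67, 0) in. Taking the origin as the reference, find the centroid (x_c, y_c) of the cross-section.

Part | A | x̄ᵢ | ȳᵢ | A·x̄ᵢ | A·ȳᵢ
web | 2240.00 | 75.00 | 70.00 | 168000.00 | 156800.00
flange | 5100.00 | 75.00 | 157.00 | 382500.00 | 800700.00
Σ | 7340.00 |  |  | 550500.00 | 957500.00
x_c = 550500.00 / 7340.00 = 75.00 in
y_c = 957500.00 / 7340.00 = 130.45 in

x_c = 75.00 in, y_c = 130.45 in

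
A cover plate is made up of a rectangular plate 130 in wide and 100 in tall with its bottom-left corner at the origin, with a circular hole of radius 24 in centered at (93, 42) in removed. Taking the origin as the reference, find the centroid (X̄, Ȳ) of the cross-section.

X̄ = 60.47 in, Ȳ = 51.29 in

plate: A = 130 × 100 = 13000.00, centroid at (65.00, 50.00).
hole: A = −π·24² = -1809.56, centroid at (93.00, 42.00).
ΣA = 11190.44 in²
ΣAX̄ = (13000.00)(65.00) + (-1809.56)(93.00) = 676711.16 in³
ΣAȲ = (13000.00)(50.00) + (-1809.56)(42.00) = 573998.59 in³
X̄ = 676711.16 / 11190.44 = 60.47 in
Ȳ = 573998.59 / 11190.44 = 51.29 in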